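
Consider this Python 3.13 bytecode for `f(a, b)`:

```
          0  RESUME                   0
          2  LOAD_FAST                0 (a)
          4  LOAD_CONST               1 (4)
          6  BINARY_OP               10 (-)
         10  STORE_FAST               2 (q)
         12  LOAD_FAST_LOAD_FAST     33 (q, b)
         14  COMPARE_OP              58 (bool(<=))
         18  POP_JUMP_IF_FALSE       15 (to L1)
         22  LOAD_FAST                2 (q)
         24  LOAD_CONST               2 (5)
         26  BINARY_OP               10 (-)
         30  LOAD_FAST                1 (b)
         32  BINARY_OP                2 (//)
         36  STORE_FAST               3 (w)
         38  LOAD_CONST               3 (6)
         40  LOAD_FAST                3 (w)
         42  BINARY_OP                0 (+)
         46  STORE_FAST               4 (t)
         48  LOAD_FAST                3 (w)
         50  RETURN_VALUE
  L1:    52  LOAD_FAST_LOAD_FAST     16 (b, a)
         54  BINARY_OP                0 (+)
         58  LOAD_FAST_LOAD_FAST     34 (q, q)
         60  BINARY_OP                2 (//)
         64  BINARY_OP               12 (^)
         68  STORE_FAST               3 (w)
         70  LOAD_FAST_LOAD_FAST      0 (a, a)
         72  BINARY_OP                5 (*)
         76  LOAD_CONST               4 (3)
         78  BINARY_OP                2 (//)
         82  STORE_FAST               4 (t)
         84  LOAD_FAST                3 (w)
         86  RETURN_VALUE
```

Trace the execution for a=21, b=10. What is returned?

LOAD_FAST a → push 21. Stack: [21]
LOAD_CONST → push 4. Stack: [21, 4]
BINARY_OP - → 21 - 4 = 17. Stack: [17]
STORE_FAST q → q=17. Stack: []
LOAD_FAST_LOAD_FAST q,b → push 17,10. Stack: [17, 10]
COMPARE_OP bool(<=) → 17 vs 10 = False. Stack: [False]
POP_JUMP_IF_FALSE → pop False; jump. Stack: []
LOAD_FAST_LOAD_FAST b,a → push 10,21. Stack: [10, 21]
BINARY_OP + → 10 + 21 = 31. Stack: [31]
LOAD_FAST_LOAD_FAST q,q → push 17,17. Stack: [31, 17, 17]
BINARY_OP // → 17 // 17 = 1. Stack: [31, 1]
BINARY_OP ^ → 31 ^ 1 = 30. Stack: [30]
STORE_FAST w → w=30. Stack: []
LOAD_FAST_LOAD_FAST a,a → push 21,21. Stack: [21, 21]
BINARY_OP * → 21 * 21 = 441. Stack: [441]
LOAD_CONST → push 3. Stack: [441, 3]
BINARY_OP // → 441 // 3 = 147. Stack: [147]
STORE_FAST t → t=147. Stack: []
LOAD_FAST w → push 30. Stack: [30]
RETURN_VALUE → return 30.

30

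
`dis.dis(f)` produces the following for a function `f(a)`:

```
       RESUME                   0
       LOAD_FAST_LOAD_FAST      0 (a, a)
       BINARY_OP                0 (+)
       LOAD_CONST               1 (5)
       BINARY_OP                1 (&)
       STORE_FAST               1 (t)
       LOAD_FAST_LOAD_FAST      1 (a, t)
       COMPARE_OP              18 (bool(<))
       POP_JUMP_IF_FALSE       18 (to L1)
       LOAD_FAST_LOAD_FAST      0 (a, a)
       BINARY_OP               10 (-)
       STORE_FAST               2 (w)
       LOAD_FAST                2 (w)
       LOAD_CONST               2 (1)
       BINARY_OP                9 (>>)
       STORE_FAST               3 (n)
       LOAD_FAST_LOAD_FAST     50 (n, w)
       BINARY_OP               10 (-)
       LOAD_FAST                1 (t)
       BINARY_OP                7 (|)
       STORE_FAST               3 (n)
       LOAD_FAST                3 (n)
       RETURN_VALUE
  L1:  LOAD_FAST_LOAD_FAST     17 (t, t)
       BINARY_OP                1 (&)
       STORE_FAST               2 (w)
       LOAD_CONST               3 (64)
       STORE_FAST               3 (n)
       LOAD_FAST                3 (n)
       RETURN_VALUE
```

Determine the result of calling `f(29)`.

LOAD_FAST_LOAD_FAST a,a → push 29,29. Stack: [29, 29]
BINARY_OP + → 29 + 29 = 58. Stack: [58]
LOAD_CONST → push 5. Stack: [58, 5]
BINARY_OP & → 58 & 5 = 0. Stack: [0]
STORE_FAST t → t=0. Stack: []
LOAD_FAST_LOAD_FAST a,t → push 29,0. Stack: [29, 0]
COMPARE_OP bool(<) → 29 vs 0 = False. Stack: [False]
POP_JUMP_IF_FALSE → pop False; jump. Stack: []
LOAD_FAST_LOAD_FAST t,t → push 0,0. Stack: [0, 0]
BINARY_OP & → 0 & 0 = 0. Stack: [0]
STORE_FAST w → w=0. Stack: []
LOAD_CONST → push 64. Stack: [64]
STORE_FAST n → n=64. Stack: []
LOAD_FAST n → push 64. Stack: [64]
RETURN_VALUE → return 64.

64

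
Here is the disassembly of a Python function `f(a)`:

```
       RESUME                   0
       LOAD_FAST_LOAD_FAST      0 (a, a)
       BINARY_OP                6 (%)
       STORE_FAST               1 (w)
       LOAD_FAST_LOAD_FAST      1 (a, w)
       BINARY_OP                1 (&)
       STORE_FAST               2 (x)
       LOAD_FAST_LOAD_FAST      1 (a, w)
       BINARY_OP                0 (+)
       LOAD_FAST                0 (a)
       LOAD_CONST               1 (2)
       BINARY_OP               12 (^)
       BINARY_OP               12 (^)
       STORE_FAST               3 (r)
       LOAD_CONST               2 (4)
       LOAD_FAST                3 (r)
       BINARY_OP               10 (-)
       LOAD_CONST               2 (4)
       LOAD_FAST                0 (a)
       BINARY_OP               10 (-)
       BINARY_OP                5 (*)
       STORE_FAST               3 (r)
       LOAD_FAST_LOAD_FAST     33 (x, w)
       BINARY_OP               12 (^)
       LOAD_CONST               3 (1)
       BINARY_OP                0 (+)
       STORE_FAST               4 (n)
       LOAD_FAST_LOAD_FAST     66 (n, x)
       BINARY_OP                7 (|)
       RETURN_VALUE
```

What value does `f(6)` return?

1

LOAD_FAST_LOAD_FAST a,a → push 6,6. Stack: [6, 6]
BINARY_OP % → 6 % 6 = 0. Stack: [0]
STORE_FAST w → w=0. Stack: []
LOAD_FAST_LOAD_FAST a,w → push 6,0. Stack: [6, 0]
BINARY_OP & → 6 & 0 = 0. Stack: [0]
STORE_FAST x → x=0. Stack: []
LOAD_FAST_LOAD_FAST a,w → push 6,0. Stack: [6, 0]
BINARY_OP + → 6 + 0 = 6. Stack: [6]
LOAD_FAST a → push 6. Stack: [6, 6]
LOAD_CONST → push 2. Stack: [6, 6, 2]
BINARY_OP ^ → 6 ^ 2 = 4. Stack: [6, 4]
BINARY_OP ^ → 6 ^ 4 = 2. Stack: [2]
STORE_FAST r → r=2. Stack: []
LOAD_CONST → push 4. Stack: [4]
LOAD_FAST r → push 2. Stack: [4, 2]
BINARY_OP - → 4 - 2 = 2. Stack: [2]
LOAD_CONST → push 4. Stack: [2, 4]
LOAD_FAST a → push 6. Stack: [2, 4, 6]
BINARY_OP - → 4 - 6 = -2. Stack: [2, -2]
BINARY_OP * → 2 * -2 = -4. Stack: [-4]
STORE_FAST r → r=-4. Stack: []
LOAD_FAST_LOAD_FAST x,w → push 0,0. Stack: [0, 0]
BINARY_OP ^ → 0 ^ 0 = 0. Stack: [0]
LOAD_CONST → push 1. Stack: [0, 1]
BINARY_OP + → 0 + 1 = 1. Stack: [1]
STORE_FAST n → n=1. Stack: []
LOAD_FAST_LOAD_FAST n,x → push 1,0. Stack: [1, 0]
BINARY_OP | → 1 | 0 = 1. Stack: [1]
RETURN_VALUE → return 1.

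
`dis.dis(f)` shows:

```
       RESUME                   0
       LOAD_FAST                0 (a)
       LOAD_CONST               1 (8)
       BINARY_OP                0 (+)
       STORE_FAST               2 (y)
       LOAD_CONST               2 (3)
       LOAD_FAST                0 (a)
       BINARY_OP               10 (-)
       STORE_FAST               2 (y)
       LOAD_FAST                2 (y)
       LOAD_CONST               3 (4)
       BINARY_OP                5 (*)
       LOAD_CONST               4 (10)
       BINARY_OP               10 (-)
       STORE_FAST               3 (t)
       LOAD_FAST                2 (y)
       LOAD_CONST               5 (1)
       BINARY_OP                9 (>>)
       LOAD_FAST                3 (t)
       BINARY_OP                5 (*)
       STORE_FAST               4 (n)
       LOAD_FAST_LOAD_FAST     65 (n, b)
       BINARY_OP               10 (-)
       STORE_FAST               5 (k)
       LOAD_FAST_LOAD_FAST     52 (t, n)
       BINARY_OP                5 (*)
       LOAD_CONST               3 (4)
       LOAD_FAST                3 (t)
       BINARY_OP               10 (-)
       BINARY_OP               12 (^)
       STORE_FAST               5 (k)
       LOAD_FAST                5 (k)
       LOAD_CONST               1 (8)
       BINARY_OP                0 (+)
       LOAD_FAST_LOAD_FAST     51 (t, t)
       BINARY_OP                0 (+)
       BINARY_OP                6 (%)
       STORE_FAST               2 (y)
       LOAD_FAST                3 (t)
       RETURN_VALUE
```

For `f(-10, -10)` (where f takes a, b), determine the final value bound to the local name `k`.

LOAD_FAST a → push -10. Stack: [-10]
LOAD_CONST → push 8. Stack: [-10, 8]
BINARY_OP + → -10 + 8 = -2. Stack: [-2]
STORE_FAST y → y=-2. Stack: []
LOAD_CONST → push 3. Stack: [3]
LOAD_FAST a → push -10. Stack: [3, -10]
BINARY_OP - → 3 - -10 = 13. Stack: [13]
STORE_FAST y → y=13. Stack: []
LOAD_FAST y → push 13. Stack: [13]
LOAD_CONST → push 4. Stack: [13, 4]
BINARY_OP * → 13 * 4 = 52. Stack: [52]
LOAD_CONST → push 10. Stack: [52, 10]
BINARY_OP - → 52 - 10 = 42. Stack: [42]
STORE_FAST t → t=42. Stack: []
LOAD_FAST y → push 13. Stack: [13]
LOAD_CONST → push 1. Stack: [13, 1]
BINARY_OP >> → 13 >> 1 = 6. Stack: [6]
LOAD_FAST t → push 42. Stack: [6, 42]
BINARY_OP * → 6 * 42 = 252. Stack: [252]
STORE_FAST n → n=252. Stack: []
LOAD_FAST_LOAD_FAST n,b → push 252,-10. Stack: [252, -10]
BINARY_OP - → 252 - -10 = 262. Stack: [262]
STORE_FAST k → k=262. Stack: []
LOAD_FAST_LOAD_FAST t,n → push 42,252. Stack: [42, 252]
BINARY_OP * → 42 * 252 = 10584. Stack: [10584]
LOAD_CONST → push 4. Stack: [10584, 4]
LOAD_FAST t → push 42. Stack: [10584, 4, 42]
BINARY_OP - → 4 - 42 = -38. Stack: [10584, -38]
BINARY_OP ^ → 10584 ^ -38 = -10622. Stack: [-10622]
STORE_FAST k → k=-10622. Stack: []
LOAD_FAST k → push -10622. Stack: [-10622]
LOAD_CONST → push 8. Stack: [-10622, 8]
BINARY_OP + → -10622 + 8 = -10614. Stack: [-10614]
LOAD_FAST_LOAD_FAST t,t → push 42,42. Stack: [-10614, 42, 42]
BINARY_OP + → 42 + 42 = 84. Stack: [-10614, 84]
BINARY_OP % → -10614 % 84 = 54. Stack: [54]
STORE_FAST y → y=54. Stack: []
LOAD_FAST t → push 42. Stack: [42]
RETURN_VALUE → return 42.

-10622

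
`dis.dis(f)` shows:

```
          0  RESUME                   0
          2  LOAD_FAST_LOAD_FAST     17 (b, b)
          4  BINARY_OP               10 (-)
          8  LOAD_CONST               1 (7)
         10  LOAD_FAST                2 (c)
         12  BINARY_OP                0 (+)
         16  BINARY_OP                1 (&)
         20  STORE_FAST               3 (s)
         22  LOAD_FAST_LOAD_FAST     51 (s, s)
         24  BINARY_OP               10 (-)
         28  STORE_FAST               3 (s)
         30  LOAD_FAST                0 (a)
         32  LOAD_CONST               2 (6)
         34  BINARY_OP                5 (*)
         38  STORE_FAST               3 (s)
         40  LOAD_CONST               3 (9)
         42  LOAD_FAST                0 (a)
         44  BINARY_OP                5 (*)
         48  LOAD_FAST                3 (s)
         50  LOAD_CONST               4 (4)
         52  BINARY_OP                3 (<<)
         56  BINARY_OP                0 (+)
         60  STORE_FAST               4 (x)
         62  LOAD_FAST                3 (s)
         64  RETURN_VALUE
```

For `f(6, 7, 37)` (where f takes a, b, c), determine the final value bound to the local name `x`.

630

LOAD_FAST_LOAD_FAST b,b → push 7,7. Stack: [7, 7]
BINARY_OP - → 7 - 7 = 0. Stack: [0]
LOAD_CONST → push 7. Stack: [0, 7]
LOAD_FAST c → push 37. Stack: [0, 7, 37]
BINARY_OP + → 7 + 37 = 44. Stack: [0, 44]
BINARY_OP & → 0 & 44 = 0. Stack: [0]
STORE_FAST s → s=0. Stack: []
LOAD_FAST_LOAD_FAST s,s → push 0,0. Stack: [0, 0]
BINARY_OP - → 0 - 0 = 0. Stack: [0]
STORE_FAST s → s=0. Stack: []
LOAD_FAST a → push 6. Stack: [6]
LOAD_CONST → push 6. Stack: [6, 6]
BINARY_OP * → 6 * 6 = 36. Stack: [36]
STORE_FAST s → s=36. Stack: []
LOAD_CONST → push 9. Stack: [9]
LOAD_FAST a → push 6. Stack: [9, 6]
BINARY_OP * → 9 * 6 = 54. Stack: [54]
LOAD_FAST s → push 36. Stack: [54, 36]
LOAD_CONST → push 4. Stack: [54, 36, 4]
BINARY_OP << → 36 << 4 = 576. Stack: [54, 576]
BINARY_OP + → 54 + 576 = 630. Stack: [630]
STORE_FAST x → x=630. Stack: []
LOAD_FAST s → push 36. Stack: [36]
RETURN_VALUE → return 36.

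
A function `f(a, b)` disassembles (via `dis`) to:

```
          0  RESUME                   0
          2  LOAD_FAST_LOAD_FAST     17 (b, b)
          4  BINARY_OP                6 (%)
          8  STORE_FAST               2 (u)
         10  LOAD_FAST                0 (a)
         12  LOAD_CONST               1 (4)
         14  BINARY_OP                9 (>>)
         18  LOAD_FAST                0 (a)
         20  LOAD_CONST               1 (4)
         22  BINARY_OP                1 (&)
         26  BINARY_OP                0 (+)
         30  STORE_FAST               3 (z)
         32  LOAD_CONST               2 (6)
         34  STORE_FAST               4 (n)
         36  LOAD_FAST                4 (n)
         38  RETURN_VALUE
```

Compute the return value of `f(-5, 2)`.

LOAD_FAST_LOAD_FAST b,b → push 2,2. Stack: [2, 2]
BINARY_OP % → 2 % 2 = 0. Stack: [0]
STORE_FAST u → u=0. Stack: []
LOAD_FAST a → push -5. Stack: [-5]
LOAD_CONST → push 4. Stack: [-5, 4]
BINARY_OP >> → -5 >> 4 = -1. Stack: [-1]
LOAD_FAST a → push -5. Stack: [-1, -5]
LOAD_CONST → push 4. Stack: [-1, -5, 4]
BINARY_OP & → -5 & 4 = 0. Stack: [-1, 0]
BINARY_OP + → -1 + 0 = -1. Stack: [-1]
STORE_FAST z → z=-1. Stack: []
LOAD_CONST → push 6. Stack: [6]
STORE_FAST n → n=6. Stack: []
LOAD_FAST n → push 6. Stack: [6]
RETURN_VALUE → return 6.

6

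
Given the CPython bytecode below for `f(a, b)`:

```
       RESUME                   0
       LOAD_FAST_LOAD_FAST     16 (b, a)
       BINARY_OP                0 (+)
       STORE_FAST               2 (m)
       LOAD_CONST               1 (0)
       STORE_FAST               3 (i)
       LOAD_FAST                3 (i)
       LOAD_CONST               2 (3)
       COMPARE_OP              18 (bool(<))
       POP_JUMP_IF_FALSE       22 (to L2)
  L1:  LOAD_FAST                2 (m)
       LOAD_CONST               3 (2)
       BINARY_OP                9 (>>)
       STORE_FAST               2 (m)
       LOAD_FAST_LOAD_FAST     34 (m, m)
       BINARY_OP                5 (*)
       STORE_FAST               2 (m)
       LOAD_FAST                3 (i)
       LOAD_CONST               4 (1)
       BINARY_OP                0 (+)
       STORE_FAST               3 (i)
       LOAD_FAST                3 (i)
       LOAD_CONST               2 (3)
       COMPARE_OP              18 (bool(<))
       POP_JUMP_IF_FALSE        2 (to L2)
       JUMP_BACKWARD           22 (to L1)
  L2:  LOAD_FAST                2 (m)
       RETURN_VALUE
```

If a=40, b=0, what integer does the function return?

24336

LOAD_FAST_LOAD_FAST b,a → push 0,40. Stack: [0, 40]
BINARY_OP + → 0 + 40 = 40. Stack: [40]
STORE_FAST m → m=40. Stack: []
LOAD_CONST → push 0. Stack: [0]
STORE_FAST i → i=0. Stack: []
LOAD_FAST i → push 0. Stack: [0]
LOAD_CONST → push 3. Stack: [0, 3]
COMPARE_OP bool(<) → 0 vs 3 = True. Stack: [True]
POP_JUMP_IF_FALSE → pop True; no jump. Stack: []
LOAD_FAST m → push 40. Stack: [40]
LOAD_CONST → push 2. Stack: [40, 2]
BINARY_OP >> → 40 >> 2 = 10. Stack: [10]
STORE_FAST m → m=10. Stack: []
LOAD_FAST_LOAD_FAST m,m → push 10,10. Stack: [10, 10]
BINARY_OP * → 10 * 10 = 100. Stack: [100]
STORE_FAST m → m=100. Stack: []
LOAD_FAST i → push 0. Stack: [0]
LOAD_CONST → push 1. Stack: [0, 1]
BINARY_OP + → 0 + 1 = 1. Stack: [1]
STORE_FAST i → i=1. Stack: []
LOAD_FAST i → push 1. Stack: [1]
LOAD_CONST → push 3. Stack: [1, 3]
COMPARE_OP bool(<) → 1 vs 3 = True. Stack: [True]
POP_JUMP_IF_FALSE → pop True; no jump. Stack: []
LOAD_FAST m → push 100. Stack: [100]
LOAD_CONST → push 2. Stack: [100, 2]
BINARY_OP >> → 100 >> 2 = 25. Stack: [25]
STORE_FAST m → m=25. Stack: []
LOAD_FAST_LOAD_FAST m,m → push 25,25. Stack: [25, 25]
BINARY_OP * → 25 * 25 = 625. Stack: [625]
STORE_FAST m → m=625. Stack: []
LOAD_FAST i → push 1. Stack: [1]
LOAD_CONST → push 1. Stack: [1, 1]
BINARY_OP + → 1 + 1 = 2. Stack: [2]
STORE_FAST i → i=2. Stack: []
LOAD_FAST i → push 2. Stack: [2]
LOAD_CONST → push 3. Stack: [2, 3]
COMPARE_OP bool(<) → 2 vs 3 = True. Stack: [True]
POP_JUMP_IF_FALSE → pop True; no jump. Stack: []
LOAD_FAST m → push 625. Stack: [625]
LOAD_CONST → push 2. Stack: [625, 2]
BINARY_OP >> → 625 >> 2 = 156. Stack: [156]
STORE_FAST m → m=156. Stack: []
LOAD_FAST_LOAD_FAST m,m → push 156,156. Stack: [156, 156]
BINARY_OP * → 156 * 156 = 24336. Stack: [24336]
STORE_FAST m → m=24336. Stack: []
LOAD_FAST i → push 2. Stack: [2]
LOAD_CONST → push 1. Stack: [2, 1]
BINARY_OP + → 2 + 1 = 3. Stack: [3]
STORE_FAST i → i=3. Stack: []
LOAD_FAST i → push 3. Stack: [3]
LOAD_CONST → push 3. Stack: [3, 3]
COMPARE_OP bool(<) → 3 vs 3 = False. Stack: [False]
POP_JUMP_IF_FALSE → pop False; jump. Stack: []
LOAD_FAST m → push 24336. Stack: [24336]
RETURN_VALUE → return 24336.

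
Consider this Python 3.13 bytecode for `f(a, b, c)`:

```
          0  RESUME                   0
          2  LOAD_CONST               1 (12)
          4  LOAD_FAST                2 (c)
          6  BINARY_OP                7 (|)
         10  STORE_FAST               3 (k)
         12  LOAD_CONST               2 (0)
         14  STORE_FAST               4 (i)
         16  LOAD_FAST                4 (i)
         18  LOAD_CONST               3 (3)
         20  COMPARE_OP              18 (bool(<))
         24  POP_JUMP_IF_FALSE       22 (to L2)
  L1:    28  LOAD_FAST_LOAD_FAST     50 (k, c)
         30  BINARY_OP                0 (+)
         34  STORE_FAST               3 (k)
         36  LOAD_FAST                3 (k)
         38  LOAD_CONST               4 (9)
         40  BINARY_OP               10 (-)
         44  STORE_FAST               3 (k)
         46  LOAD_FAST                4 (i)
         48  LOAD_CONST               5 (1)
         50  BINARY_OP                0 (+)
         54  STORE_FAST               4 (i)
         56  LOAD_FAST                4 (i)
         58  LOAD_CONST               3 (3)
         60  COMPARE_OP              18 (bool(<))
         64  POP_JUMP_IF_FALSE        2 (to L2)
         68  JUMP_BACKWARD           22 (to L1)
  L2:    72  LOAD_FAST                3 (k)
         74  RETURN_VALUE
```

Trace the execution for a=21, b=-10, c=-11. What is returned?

-63

LOAD_CONST → push 12. Stack: [12]
LOAD_FAST c → push -11. Stack: [12, -11]
BINARY_OP | → 12 | -11 = -3. Stack: [-3]
STORE_FAST k → k=-3. Stack: []
LOAD_CONST → push 0. Stack: [0]
STORE_FAST i → i=0. Stack: []
LOAD_FAST i → push 0. Stack: [0]
LOAD_CONST → push 3. Stack: [0, 3]
COMPARE_OP bool(<) → 0 vs 3 = True. Stack: [True]
POP_JUMP_IF_FALSE → pop True; no jump. Stack: []
LOAD_FAST_LOAD_FAST k,c → push -3,-11. Stack: [-3, -11]
BINARY_OP + → -3 + -11 = -14. Stack: [-14]
STORE_FAST k → k=-14. Stack: []
LOAD_FAST k → push -14. Stack: [-14]
LOAD_CONST → push 9. Stack: [-14, 9]
BINARY_OP - → -14 - 9 = -23. Stack: [-23]
STORE_FAST k → k=-23. Stack: []
LOAD_FAST i → push 0. Stack: [0]
LOAD_CONST → push 1. Stack: [0, 1]
BINARY_OP + → 0 + 1 = 1. Stack: [1]
STORE_FAST i → i=1. Stack: []
LOAD_FAST i → push 1. Stack: [1]
LOAD_CONST → push 3. Stack: [1, 3]
COMPARE_OP bool(<) → 1 vs 3 = True. Stack: [True]
POP_JUMP_IF_FALSE → pop True; no jump. Stack: []
LOAD_FAST_LOAD_FAST k,c → push -23,-11. Stack: [-23, -11]
BINARY_OP + → -23 + -11 = -34. Stack: [-34]
STORE_FAST k → k=-34. Stack: []
LOAD_FAST k → push -34. Stack: [-34]
LOAD_CONST → push 9. Stack: [-34, 9]
BINARY_OP - → -34 - 9 = -43. Stack: [-43]
STORE_FAST k → k=-43. Stack: []
LOAD_FAST i → push 1. Stack: [1]
LOAD_CONST → push 1. Stack: [1, 1]
BINARY_OP + → 1 + 1 = 2. Stack: [2]
STORE_FAST i → i=2. Stack: []
LOAD_FAST i → push 2. Stack: [2]
LOAD_CONST → push 3. Stack: [2, 3]
COMPARE_OP bool(<) → 2 vs 3 = True. Stack: [True]
POP_JUMP_IF_FALSE → pop True; no jump. Stack: []
LOAD_FAST_LOAD_FAST k,c → push -43,-11. Stack: [-43, -11]
BINARY_OP + → -43 + -11 = -54. Stack: [-54]
STORE_FAST k → k=-54. Stack: []
LOAD_FAST k → push -54. Stack: [-54]
LOAD_CONST → push 9. Stack: [-54, 9]
BINARY_OP - → -54 - 9 = -63. Stack: [-63]
STORE_FAST k → k=-63. Stack: []
LOAD_FAST i → push 2. Stack: [2]
LOAD_CONST → push 1. Stack: [2, 1]
BINARY_OP + → 2 + 1 = 3. Stack: [3]
STORE_FAST i → i=3. Stack: []
LOAD_FAST i → push 3. Stack: [3]
LOAD_CONST → push 3. Stack: [3, 3]
COMPARE_OP bool(<) → 3 vs 3 = False. Stack: [False]
POP_JUMP_IF_FALSE → pop False; jump. Stack: []
LOAD_FAST k → push -63. Stack: [-63]
RETURN_VALUE → return -63.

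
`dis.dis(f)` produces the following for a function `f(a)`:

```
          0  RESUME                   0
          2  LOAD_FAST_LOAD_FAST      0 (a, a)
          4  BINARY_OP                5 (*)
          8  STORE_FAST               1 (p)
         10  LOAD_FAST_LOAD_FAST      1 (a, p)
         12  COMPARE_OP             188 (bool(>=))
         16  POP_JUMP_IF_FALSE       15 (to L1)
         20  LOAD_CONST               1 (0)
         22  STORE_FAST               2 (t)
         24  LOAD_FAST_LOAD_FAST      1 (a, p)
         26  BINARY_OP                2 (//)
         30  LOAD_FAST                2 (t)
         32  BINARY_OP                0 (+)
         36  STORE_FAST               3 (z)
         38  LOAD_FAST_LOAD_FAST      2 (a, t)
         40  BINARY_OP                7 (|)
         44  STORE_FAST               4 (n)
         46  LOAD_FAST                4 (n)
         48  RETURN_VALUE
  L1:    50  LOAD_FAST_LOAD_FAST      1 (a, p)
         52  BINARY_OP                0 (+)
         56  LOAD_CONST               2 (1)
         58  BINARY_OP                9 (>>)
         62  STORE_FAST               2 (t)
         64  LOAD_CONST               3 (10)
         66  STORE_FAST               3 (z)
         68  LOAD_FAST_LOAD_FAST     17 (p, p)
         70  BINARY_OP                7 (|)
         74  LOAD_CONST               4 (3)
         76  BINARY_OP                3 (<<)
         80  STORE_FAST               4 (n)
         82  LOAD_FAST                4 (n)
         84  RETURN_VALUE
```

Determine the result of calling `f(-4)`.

LOAD_FAST_LOAD_FAST a,a → push -4,-4. Stack: [-4, -4]
BINARY_OP * → -4 * -4 = 16. Stack: [16]
STORE_FAST p → p=16. Stack: []
LOAD_FAST_LOAD_FAST a,p → push -4,16. Stack: [-4, 16]
COMPARE_OP bool(>=) → -4 vs 16 = False. Stack: [False]
POP_JUMP_IF_FALSE → pop False; jump. Stack: []
LOAD_FAST_LOAD_FAST a,p → push -4,16. Stack: [-4, 16]
BINARY_OP + → -4 + 16 = 12. Stack: [12]
LOAD_CONST → push 1. Stack: [12, 1]
BINARY_OP >> → 12 >> 1 = 6. Stack: [6]
STORE_FAST t → t=6. Stack: []
LOAD_CONST → push 10. Stack: [10]
STORE_FAST z → z=10. Stack: []
LOAD_FAST_LOAD_FAST p,p → push 16,16. Stack: [16, 16]
BINARY_OP | → 16 | 16 = 16. Stack: [16]
LOAD_CONST → push 3. Stack: [16, 3]
BINARY_OP << → 16 << 3 = 128. Stack: [128]
STORE_FAST n → n=128. Stack: []
LOAD_FAST n → push 128. Stack: [128]
RETURN_VALUE → return 128.

128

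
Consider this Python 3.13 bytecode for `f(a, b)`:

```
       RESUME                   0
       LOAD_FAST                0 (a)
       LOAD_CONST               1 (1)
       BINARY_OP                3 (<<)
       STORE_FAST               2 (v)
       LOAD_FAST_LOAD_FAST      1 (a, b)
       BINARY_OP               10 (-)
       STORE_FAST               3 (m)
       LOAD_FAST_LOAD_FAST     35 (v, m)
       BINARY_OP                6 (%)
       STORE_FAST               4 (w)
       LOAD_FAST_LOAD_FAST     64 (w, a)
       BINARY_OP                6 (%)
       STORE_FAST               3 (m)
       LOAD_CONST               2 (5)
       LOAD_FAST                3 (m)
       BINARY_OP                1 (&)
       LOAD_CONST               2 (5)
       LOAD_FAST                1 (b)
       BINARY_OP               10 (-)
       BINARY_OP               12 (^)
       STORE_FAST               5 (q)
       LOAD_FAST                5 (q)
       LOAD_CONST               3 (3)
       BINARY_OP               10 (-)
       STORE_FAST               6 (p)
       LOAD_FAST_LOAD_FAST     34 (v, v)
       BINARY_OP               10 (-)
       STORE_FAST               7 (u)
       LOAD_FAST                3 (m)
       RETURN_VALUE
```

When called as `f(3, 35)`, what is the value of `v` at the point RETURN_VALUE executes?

LOAD_FAST a → push 3. Stack: [3]
LOAD_CONST → push 1. Stack: [3, 1]
BINARY_OP << → 3 << 1 = 6. Stack: [6]
STORE_FAST v → v=6. Stack: []
LOAD_FAST_LOAD_FAST a,b → push 3,35. Stack: [3, 35]
BINARY_OP - → 3 - 35 = -32. Stack: [-32]
STORE_FAST m → m=-32. Stack: []
LOAD_FAST_LOAD_FAST v,m → push 6,-32. Stack: [6, -32]
BINARY_OP % → 6 % -32 = -26. Stack: [-26]
STORE_FAST w → w=-26. Stack: []
LOAD_FAST_LOAD_FAST w,a → push -26,3. Stack: [-26, 3]
BINARY_OP % → -26 % 3 = 1. Stack: [1]
STORE_FAST m → m=1. Stack: []
LOAD_CONST → push 5. Stack: [5]
LOAD_FAST m → push 1. Stack: [5, 1]
BINARY_OP & → 5 & 1 = 1. Stack: [1]
LOAD_CONST → push 5. Stack: [1, 5]
LOAD_FAST b → push 35. Stack: [1, 5, 35]
BINARY_OP - → 5 - 35 = -30. Stack: [1, -30]
BINARY_OP ^ → 1 ^ -30 = -29. Stack: [-29]
STORE_FAST q → q=-29. Stack: []
LOAD_FAST q → push -29. Stack: [-29]
LOAD_CONST → push 3. Stack: [-29, 3]
BINARY_OP - → -29 - 3 = -32. Stack: [-32]
STORE_FAST p → p=-32. Stack: []
LOAD_FAST_LOAD_FAST v,v → push 6,6. Stack: [6, 6]
BINARY_OP - → 6 - 6 = 0. Stack: [0]
STORE_FAST u → u=0. Stack: []
LOAD_FAST m → push 1. Stack: [1]
RETURN_VALUE → return 1.

6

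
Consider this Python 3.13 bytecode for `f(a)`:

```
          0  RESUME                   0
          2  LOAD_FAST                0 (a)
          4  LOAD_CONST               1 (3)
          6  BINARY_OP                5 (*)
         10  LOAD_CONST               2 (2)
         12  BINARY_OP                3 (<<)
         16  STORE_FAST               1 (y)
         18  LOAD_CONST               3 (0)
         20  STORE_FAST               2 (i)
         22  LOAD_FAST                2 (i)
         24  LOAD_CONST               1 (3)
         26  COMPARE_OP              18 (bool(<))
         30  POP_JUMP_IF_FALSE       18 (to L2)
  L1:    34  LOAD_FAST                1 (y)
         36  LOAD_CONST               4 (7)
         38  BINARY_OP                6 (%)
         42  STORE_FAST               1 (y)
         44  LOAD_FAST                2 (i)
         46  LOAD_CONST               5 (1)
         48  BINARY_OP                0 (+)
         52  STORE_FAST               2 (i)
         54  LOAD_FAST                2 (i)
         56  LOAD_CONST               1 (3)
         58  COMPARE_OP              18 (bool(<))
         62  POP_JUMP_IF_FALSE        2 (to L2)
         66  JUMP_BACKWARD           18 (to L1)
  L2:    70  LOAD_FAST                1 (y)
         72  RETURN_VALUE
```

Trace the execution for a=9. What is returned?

3

LOAD_FAST a → push 9. Stack: [9]
LOAD_CONST → push 3. Stack: [9, 3]
BINARY_OP * → 9 * 3 = 27. Stack: [27]
LOAD_CONST → push 2. Stack: [27, 2]
BINARY_OP << → 27 << 2 = 108. Stack: [108]
STORE_FAST y → y=108. Stack: []
LOAD_CONST → push 0. Stack: [0]
STORE_FAST i → i=0. Stack: []
LOAD_FAST i → push 0. Stack: [0]
LOAD_CONST → push 3. Stack: [0, 3]
COMPARE_OP bool(<) → 0 vs 3 = True. Stack: [True]
POP_JUMP_IF_FALSE → pop True; no jump. Stack: []
LOAD_FAST y → push 108. Stack: [108]
LOAD_CONST → push 7. Stack: [108, 7]
BINARY_OP % → 108 % 7 = 3. Stack: [3]
STORE_FAST y → y=3. Stack: []
LOAD_FAST i → push 0. Stack: [0]
LOAD_CONST → push 1. Stack: [0, 1]
BINARY_OP + → 0 + 1 = 1. Stack: [1]
STORE_FAST i → i=1. Stack: []
LOAD_FAST i → push 1. Stack: [1]
LOAD_CONST → push 3. Stack: [1, 3]
COMPARE_OP bool(<) → 1 vs 3 = True. Stack: [True]
POP_JUMP_IF_FALSE → pop True; no jump. Stack: []
LOAD_FAST y → push 3. Stack: [3]
LOAD_CONST → push 7. Stack: [3, 7]
BINARY_OP % → 3 % 7 = 3. Stack: [3]
STORE_FAST y → y=3. Stack: []
LOAD_FAST i → push 1. Stack: [1]
LOAD_CONST → push 1. Stack: [1, 1]
BINARY_OP + → 1 + 1 = 2. Stack: [2]
STORE_FAST i → i=2. Stack: []
LOAD_FAST i → push 2. Stack: [2]
LOAD_CONST → push 3. Stack: [2, 3]
COMPARE_OP bool(<) → 2 vs 3 = True. Stack: [True]
POP_JUMP_IF_FALSE → pop True; no jump. Stack: []
LOAD_FAST y → push 3. Stack: [3]
LOAD_CONST → push 7. Stack: [3, 7]
BINARY_OP % → 3 % 7 = 3. Stack: [3]
STORE_FAST y → y=3. Stack: []
LOAD_FAST i → push 2. Stack: [2]
LOAD_CONST → push 1. Stack: [2, 1]
BINARY_OP + → 2 + 1 = 3. Stack: [3]
STORE_FAST i → i=3. Stack: []
LOAD_FAST i → push 3. Stack: [3]
LOAD_CONST → push 3. Stack: [3, 3]
COMPARE_OP bool(<) → 3 vs 3 = False. Stack: [False]
POP_JUMP_IF_FALSE → pop False; jump. Stack: []
LOAD_FAST y → push 3. Stack: [3]
RETURN_VALUE → return 3.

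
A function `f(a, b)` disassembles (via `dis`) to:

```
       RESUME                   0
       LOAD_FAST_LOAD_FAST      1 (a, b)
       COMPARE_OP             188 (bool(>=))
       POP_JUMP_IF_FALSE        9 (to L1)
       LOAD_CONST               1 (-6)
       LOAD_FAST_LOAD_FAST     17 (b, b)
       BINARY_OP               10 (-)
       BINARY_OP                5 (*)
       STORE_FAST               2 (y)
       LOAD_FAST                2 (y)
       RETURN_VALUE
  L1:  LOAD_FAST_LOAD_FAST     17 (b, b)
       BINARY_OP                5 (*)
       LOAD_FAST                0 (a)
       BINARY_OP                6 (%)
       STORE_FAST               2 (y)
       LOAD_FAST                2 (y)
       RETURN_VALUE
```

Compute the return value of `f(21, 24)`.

LOAD_FAST_LOAD_FAST a,b → push 21,24. Stack: [21, 24]
COMPARE_OP bool(>=) → 21 vs 24 = False. Stack: [False]
POP_JUMP_IF_FALSE → pop False; jump. Stack: []
LOAD_FAST_LOAD_FAST b,b → push 24,24. Stack: [24, 24]
BINARY_OP * → 24 * 24 = 576. Stack: [576]
LOAD_FAST a → push 21. Stack: [576, 21]
BINARY_OP % → 576 % 21 = 9. Stack: [9]
STORE_FAST y → y=9. Stack: []
LOAD_FAST y → push 9. Stack: [9]
RETURN_VALUE → return 9.

9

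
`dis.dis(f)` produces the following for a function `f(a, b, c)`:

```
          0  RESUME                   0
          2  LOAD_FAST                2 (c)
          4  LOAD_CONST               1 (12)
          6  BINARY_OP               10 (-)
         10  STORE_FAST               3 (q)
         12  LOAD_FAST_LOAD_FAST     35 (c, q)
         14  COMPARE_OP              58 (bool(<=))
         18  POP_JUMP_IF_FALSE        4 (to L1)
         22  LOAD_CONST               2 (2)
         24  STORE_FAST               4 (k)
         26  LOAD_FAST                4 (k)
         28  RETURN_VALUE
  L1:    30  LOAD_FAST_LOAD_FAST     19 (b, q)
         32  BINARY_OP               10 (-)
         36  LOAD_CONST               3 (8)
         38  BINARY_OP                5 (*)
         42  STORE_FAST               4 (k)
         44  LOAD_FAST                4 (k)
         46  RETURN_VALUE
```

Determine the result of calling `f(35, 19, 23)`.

LOAD_FAST c → push 23. Stack: [23]
LOAD_CONST → push 12. Stack: [23, 12]
BINARY_OP - → 23 - 12 = 11. Stack: [11]
STORE_FAST q → q=11. Stack: []
LOAD_FAST_LOAD_FAST c,q → push 23,11. Stack: [23, 11]
COMPARE_OP bool(<=) → 23 vs 11 = False. Stack: [False]
POP_JUMP_IF_FALSE → pop False; jump. Stack: []
LOAD_FAST_LOAD_FAST b,q → push 19,11. Stack: [19, 11]
BINARY_OP - → 19 - 11 = 8. Stack: [8]
LOAD_CONST → push 8. Stack: [8, 8]
BINARY_OP * → 8 * 8 = 64. Stack: [64]
STORE_FAST k → k=64. Stack: []
LOAD_FAST k → push 64. Stack: [64]
RETURN_VALUE → return 64.

64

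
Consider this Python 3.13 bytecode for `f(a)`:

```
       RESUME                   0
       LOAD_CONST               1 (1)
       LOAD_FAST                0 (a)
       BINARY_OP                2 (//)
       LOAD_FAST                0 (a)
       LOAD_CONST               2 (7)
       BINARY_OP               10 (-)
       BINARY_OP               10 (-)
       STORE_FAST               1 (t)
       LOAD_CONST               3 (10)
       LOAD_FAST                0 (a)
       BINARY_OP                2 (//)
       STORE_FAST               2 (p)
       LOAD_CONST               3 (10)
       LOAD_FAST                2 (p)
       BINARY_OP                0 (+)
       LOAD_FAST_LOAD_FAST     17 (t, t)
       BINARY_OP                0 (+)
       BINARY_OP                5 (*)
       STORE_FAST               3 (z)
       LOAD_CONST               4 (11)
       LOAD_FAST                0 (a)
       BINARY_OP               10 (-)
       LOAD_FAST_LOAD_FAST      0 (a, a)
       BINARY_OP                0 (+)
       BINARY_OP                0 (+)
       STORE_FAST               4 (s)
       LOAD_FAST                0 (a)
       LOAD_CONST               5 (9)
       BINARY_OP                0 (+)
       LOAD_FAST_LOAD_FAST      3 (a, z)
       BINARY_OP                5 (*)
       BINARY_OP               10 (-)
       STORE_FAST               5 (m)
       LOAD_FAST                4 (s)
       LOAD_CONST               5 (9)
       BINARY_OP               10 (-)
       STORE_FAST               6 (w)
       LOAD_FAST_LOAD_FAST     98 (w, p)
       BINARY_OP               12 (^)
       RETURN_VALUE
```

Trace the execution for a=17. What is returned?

LOAD_CONST → push 1. Stack: [1]
LOAD_FAST a → push 17. Stack: [1, 17]
BINARY_OP // → 1 // 17 = 0. Stack: [0]
LOAD_FAST a → push 17. Stack: [0, 17]
LOAD_CONST → push 7. Stack: [0, 17, 7]
BINARY_OP - → 17 - 7 = 10. Stack: [0, 10]
BINARY_OP - → 0 - 10 = -10. Stack: [-10]
STORE_FAST t → t=-10. Stack: []
LOAD_CONST → push 10. Stack: [10]
LOAD_FAST a → push 17. Stack: [10, 17]
BINARY_OP // → 10 // 17 = 0. Stack: [0]
STORE_FAST p → p=0. Stack: []
LOAD_CONST → push 10. Stack: [10]
LOAD_FAST p → push 0. Stack: [10, 0]
BINARY_OP + → 10 + 0 = 10. Stack: [10]
LOAD_FAST_LOAD_FAST t,t → push -10,-10. Stack: [10, -10, -10]
BINARY_OP + → -10 + -10 = -20. Stack: [10, -20]
BINARY_OP * → 10 * -20 = -200. Stack: [-200]
STORE_FAST z → z=-200. Stack: []
LOAD_CONST → push 11. Stack: [11]
LOAD_FAST a → push 17. Stack: [11, 17]
BINARY_OP - → 11 - 17 = -6. Stack: [-6]
LOAD_FAST_LOAD_FAST a,a → push 17,17. Stack: [-6, 17, 17]
BINARY_OP + → 17 + 17 = 34. Stack: [-6, 34]
BINARY_OP + → -6 + 34 = 28. Stack: [28]
STORE_FAST s → s=28. Stack: []
LOAD_FAST a → push 17. Stack: [17]
LOAD_CONST → push 9. Stack: [17, 9]
BINARY_OP + → 17 + 9 = 26. Stack: [26]
LOAD_FAST_LOAD_FAST a,z → push 17,-200. Stack: [26, 17, -200]
BINARY_OP * → 17 * -200 = -3400. Stack: [26, -3400]
BINARY_OP - → 26 - -3400 = 3426. Stack: [3426]
STORE_FAST m → m=3426. Stack: []
LOAD_FAST s → push 28. Stack: [28]
LOAD_CONST → push 9. Stack: [28, 9]
BINARY_OP - → 28 - 9 = 19. Stack: [19]
STORE_FAST w → w=19. Stack: []
LOAD_FAST_LOAD_FAST w,p → push 19,0. Stack: [19, 0]
BINARY_OP ^ → 19 ^ 0 = 19. Stack: [19]
RETURN_VALUE → return 19.

19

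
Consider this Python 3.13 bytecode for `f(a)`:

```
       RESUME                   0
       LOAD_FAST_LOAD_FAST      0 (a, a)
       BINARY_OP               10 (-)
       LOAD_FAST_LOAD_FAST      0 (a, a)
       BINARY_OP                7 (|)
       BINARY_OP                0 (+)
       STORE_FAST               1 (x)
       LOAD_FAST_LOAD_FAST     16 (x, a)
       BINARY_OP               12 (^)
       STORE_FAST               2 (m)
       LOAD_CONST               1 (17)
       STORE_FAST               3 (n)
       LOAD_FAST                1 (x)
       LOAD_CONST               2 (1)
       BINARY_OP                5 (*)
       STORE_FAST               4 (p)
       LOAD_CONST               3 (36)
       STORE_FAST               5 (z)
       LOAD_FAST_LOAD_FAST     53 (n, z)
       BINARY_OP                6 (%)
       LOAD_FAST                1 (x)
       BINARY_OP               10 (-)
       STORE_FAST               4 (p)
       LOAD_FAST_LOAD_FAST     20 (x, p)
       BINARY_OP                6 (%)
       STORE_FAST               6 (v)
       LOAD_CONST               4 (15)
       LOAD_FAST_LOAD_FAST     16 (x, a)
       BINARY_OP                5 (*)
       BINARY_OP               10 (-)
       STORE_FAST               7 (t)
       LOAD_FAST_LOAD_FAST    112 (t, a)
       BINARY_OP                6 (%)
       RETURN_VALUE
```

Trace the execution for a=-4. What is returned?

LOAD_FAST_LOAD_FAST a,a → push -4,-4. Stack: [-4, -4]
BINARY_OP - → -4 - -4 = 0. Stack: [0]
LOAD_FAST_LOAD_FAST a,a → push -4,-4. Stack: [0, -4, -4]
BINARY_OP | → -4 | -4 = -4. Stack: [0, -4]
BINARY_OP + → 0 + -4 = -4. Stack: [-4]
STORE_FAST x → x=-4. Stack: []
LOAD_FAST_LOAD_FAST x,a → push -4,-4. Stack: [-4, -4]
BINARY_OP ^ → -4 ^ -4 = 0. Stack: [0]
STORE_FAST m → m=0. Stack: []
LOAD_CONST → push 17. Stack: [17]
STORE_FAST n → n=17. Stack: []
LOAD_FAST x → push -4. Stack: [-4]
LOAD_CONST → push 1. Stack: [-4, 1]
BINARY_OP * → -4 * 1 = -4. Stack: [-4]
STORE_FAST p → p=-4. Stack: []
LOAD_CONST → push 36. Stack: [36]
STORE_FAST z → z=36. Stack: []
LOAD_FAST_LOAD_FAST n,z → push 17,36. Stack: [17, 36]
BINARY_OP % → 17 % 36 = 17. Stack: [17]
LOAD_FAST x → push -4. Stack: [17, -4]
BINARY_OP - → 17 - -4 = 21. Stack: [21]
STORE_FAST p → p=21. Stack: []
LOAD_FAST_LOAD_FAST x,p → push -4,21. Stack: [-4, 21]
BINARY_OP % → -4 % 21 = 17. Stack: [17]
STORE_FAST v → v=17. Stack: []
LOAD_CONST → push 15. Stack: [15]
LOAD_FAST_LOAD_FAST x,a → push -4,-4. Stack: [15, -4, -4]
BINARY_OP * → -4 * -4 = 16. Stack: [15, 16]
BINARY_OP - → 15 - 16 = -1. Stack: [-1]
STORE_FAST t → t=-1. Stack: []
LOAD_FAST_LOAD_FAST t,a → push -1,-4. Stack: [-1, -4]
BINARY_OP % → -1 % -4 = -1. Stack: [-1]
RETURN_VALUE → return -1.

-1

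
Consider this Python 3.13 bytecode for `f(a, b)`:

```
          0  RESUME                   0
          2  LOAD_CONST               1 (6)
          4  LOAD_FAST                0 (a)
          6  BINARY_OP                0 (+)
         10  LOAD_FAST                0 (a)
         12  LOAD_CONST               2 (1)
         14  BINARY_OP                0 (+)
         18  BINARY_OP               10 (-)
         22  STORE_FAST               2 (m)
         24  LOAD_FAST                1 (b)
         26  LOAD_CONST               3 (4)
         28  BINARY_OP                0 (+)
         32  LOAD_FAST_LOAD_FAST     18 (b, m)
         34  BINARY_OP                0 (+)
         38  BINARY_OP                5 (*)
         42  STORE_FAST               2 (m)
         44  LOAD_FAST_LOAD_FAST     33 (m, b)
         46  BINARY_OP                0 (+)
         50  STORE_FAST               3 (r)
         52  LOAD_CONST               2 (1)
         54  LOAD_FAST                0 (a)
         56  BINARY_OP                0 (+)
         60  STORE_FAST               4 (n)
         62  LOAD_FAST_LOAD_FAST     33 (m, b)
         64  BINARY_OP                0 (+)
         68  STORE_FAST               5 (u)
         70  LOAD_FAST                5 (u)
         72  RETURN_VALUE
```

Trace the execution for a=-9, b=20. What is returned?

620

LOAD_CONST → push 6. Stack: [6]
LOAD_FAST a → push -9. Stack: [6, -9]
BINARY_OP + → 6 + -9 = -3. Stack: [-3]
LOAD_FAST a → push -9. Stack: [-3, -9]
LOAD_CONST → push 1. Stack: [-3, -9, 1]
BINARY_OP + → -9 + 1 = -8. Stack: [-3, -8]
BINARY_OP - → -3 - -8 = 5. Stack: [5]
STORE_FAST m → m=5. Stack: []
LOAD_FAST b → push 20. Stack: [20]
LOAD_CONST → push 4. Stack: [20, 4]
BINARY_OP + → 20 + 4 = 24. Stack: [24]
LOAD_FAST_LOAD_FAST b,m → push 20,5. Stack: [24, 20, 5]
BINARY_OP + → 20 + 5 = 25. Stack: [24, 25]
BINARY_OP * → 24 * 25 = 600. Stack: [600]
STORE_FAST m → m=600. Stack: []
LOAD_FAST_LOAD_FAST m,b → push 600,20. Stack: [600, 20]
BINARY_OP + → 600 + 20 = 620. Stack: [620]
STORE_FAST r → r=620. Stack: []
LOAD_CONST → push 1. Stack: [1]
LOAD_FAST a → push -9. Stack: [1, -9]
BINARY_OP + → 1 + -9 = -8. Stack: [-8]
STORE_FAST n → n=-8. Stack: []
LOAD_FAST_LOAD_FAST m,b → push 600,20. Stack: [600, 20]
BINARY_OP + → 600 + 20 = 620. Stack: [620]
STORE_FAST u → u=620. Stack: []
LOAD_FAST u → push 620. Stack: [620]
RETURN_VALUE → return 620.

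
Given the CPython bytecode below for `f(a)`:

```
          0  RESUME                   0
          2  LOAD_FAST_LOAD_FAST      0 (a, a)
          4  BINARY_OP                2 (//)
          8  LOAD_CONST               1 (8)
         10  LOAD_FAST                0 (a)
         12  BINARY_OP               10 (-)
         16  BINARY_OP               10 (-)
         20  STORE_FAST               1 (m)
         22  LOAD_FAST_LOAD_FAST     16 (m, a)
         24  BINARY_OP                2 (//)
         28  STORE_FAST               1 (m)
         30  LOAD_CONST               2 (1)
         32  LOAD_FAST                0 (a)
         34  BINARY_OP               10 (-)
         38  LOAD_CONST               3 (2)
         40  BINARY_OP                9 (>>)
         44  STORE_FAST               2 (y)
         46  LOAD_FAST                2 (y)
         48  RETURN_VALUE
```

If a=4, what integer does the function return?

LOAD_FAST_LOAD_FAST a,a → push 4,4. Stack: [4, 4]
BINARY_OP // → 4 // 4 = 1. Stack: [1]
LOAD_CONST → push 8. Stack: [1, 8]
LOAD_FAST a → push 4. Stack: [1, 8, 4]
BINARY_OP - → 8 - 4 = 4. Stack: [1, 4]
BINARY_OP - → 1 - 4 = -3. Stack: [-3]
STORE_FAST m → m=-3. Stack: []
LOAD_FAST_LOAD_FAST m,a → push -3,4. Stack: [-3, 4]
BINARY_OP // → -3 // 4 = -1. Stack: [-1]
STORE_FAST m → m=-1. Stack: []
LOAD_CONST → push 1. Stack: [1]
LOAD_FAST a → push 4. Stack: [1, 4]
BINARY_OP - → 1 - 4 = -3. Stack: [-3]
LOAD_CONST → push 2. Stack: [-3, 2]
BINARY_OP >> → -3 >> 2 = -1. Stack: [-1]
STORE_FAST y → y=-1. Stack: []
LOAD_FAST y → push -1. Stack: [-1]
RETURN_VALUE → return -1.

-1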